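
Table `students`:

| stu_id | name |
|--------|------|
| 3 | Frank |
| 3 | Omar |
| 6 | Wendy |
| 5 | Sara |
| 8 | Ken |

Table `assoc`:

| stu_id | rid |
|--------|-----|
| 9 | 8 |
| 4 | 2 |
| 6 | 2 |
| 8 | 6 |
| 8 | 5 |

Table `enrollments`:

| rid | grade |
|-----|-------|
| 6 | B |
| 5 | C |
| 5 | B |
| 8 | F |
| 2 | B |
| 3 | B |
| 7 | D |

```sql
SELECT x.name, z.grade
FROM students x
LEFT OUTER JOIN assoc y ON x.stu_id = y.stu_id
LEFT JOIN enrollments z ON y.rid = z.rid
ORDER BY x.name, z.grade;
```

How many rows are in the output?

Joins associate left-to-right: students LEFT JOIN assoc on stu_id gives 6 intermediate row(s).
Then LEFT JOIN `enrollments z` on rid: each of those 6 rows is kept; rows whose y.rid has no match in z get NULL for z's columns.
Result: 7 row(s).

7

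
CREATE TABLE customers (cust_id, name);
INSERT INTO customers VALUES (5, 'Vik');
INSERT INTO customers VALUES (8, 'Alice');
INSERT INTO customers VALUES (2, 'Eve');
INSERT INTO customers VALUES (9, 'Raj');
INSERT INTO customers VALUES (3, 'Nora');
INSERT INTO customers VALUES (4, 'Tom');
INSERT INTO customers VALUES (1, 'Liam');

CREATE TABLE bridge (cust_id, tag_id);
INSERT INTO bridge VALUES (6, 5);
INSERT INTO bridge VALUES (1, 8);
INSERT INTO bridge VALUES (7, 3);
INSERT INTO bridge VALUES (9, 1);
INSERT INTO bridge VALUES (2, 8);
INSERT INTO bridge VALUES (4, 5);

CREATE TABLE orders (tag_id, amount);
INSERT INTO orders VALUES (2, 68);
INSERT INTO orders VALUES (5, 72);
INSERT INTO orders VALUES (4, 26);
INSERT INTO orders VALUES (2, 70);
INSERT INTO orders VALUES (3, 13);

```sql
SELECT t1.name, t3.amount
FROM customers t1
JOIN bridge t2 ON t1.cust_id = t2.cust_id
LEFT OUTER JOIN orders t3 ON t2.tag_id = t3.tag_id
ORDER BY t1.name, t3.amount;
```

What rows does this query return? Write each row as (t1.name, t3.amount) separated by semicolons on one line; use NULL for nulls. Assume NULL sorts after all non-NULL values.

(Eve, NULL); (Liam, NULL); (Raj, NULL); (Tom, 72)

Joins associate left-to-right: customers INNER JOIN bridge on cust_id gives 4 intermediate row(s).
Then LEFT JOIN `orders t3` on tag_id: each of those 4 rows is kept; rows whose t2.tag_id has no match in t3 get NULL for t3's columns.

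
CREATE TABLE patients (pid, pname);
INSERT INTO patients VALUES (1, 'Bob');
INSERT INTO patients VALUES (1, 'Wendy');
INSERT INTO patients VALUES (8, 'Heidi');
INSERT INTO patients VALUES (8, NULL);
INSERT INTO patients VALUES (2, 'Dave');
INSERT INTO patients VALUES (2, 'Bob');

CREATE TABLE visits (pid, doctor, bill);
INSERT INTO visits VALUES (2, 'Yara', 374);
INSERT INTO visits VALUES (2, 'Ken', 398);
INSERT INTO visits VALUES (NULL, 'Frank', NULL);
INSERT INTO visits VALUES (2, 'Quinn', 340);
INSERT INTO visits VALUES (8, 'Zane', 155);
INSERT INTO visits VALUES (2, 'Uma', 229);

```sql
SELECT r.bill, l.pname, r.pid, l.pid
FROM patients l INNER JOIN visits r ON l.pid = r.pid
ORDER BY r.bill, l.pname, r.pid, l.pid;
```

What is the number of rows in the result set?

10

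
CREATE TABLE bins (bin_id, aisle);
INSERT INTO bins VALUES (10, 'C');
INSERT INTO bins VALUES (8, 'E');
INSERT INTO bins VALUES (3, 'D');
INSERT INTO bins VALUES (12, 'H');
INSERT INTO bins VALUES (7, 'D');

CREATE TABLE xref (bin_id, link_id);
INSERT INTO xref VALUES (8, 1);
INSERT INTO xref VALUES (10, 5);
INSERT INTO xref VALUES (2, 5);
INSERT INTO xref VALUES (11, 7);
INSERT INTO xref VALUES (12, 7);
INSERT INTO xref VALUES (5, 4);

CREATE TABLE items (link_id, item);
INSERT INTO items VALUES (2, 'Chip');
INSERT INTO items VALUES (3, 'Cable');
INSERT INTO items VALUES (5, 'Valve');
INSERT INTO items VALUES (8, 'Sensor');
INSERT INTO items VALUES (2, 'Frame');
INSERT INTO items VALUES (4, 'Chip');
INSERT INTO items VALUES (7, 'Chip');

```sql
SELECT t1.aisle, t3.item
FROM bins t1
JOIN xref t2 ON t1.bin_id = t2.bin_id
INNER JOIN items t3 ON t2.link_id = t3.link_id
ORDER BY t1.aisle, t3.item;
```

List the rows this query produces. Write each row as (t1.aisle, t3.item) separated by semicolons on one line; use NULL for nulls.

(C, Valve); (H, Chip)

Joins associate left-to-right: bins INNER JOIN xref on bin_id gives 3 intermediate row(s).
Then INNER JOIN `items t3` on link_id: keep only rows whose t2.link_id appears in t3.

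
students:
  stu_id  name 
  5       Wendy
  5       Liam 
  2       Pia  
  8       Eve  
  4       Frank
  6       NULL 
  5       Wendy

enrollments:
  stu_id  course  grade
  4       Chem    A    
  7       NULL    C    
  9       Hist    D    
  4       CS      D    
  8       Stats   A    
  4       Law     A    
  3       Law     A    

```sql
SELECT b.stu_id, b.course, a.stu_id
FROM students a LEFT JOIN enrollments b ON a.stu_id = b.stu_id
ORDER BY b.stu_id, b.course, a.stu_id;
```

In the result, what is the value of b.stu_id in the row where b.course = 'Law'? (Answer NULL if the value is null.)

4

LEFT JOIN keeps every row from `students`; unmatched rows get NULL for `enrollments`'s columns.
Matching on a.stu_id = b.stu_id.
- a (stu_id=5) has no partner → padded with NULL.
- a (stu_id=5) has no partner → padded with NULL.
- a (stu_id=2) has no partner → padded with NULL.
- a (stu_id=8) pairs with 1 row(s) of b.
- a (stu_id=4) pairs with 3 row(s) of b.
- a (stu_id=6) has no partner → padded with NULL.
- a (stu_id=5) has no partner → padded with NULL.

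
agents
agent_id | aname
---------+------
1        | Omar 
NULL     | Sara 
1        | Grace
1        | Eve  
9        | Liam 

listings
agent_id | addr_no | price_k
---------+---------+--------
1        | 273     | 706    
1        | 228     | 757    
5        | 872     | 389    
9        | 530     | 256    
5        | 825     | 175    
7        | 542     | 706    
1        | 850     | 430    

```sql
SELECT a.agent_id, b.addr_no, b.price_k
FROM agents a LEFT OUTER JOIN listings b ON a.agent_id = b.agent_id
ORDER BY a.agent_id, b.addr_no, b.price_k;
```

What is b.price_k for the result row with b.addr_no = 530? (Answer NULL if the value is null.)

LEFT JOIN keeps every row from `agents`; unmatched rows get NULL for `listings`'s columns.
Matching on a.agent_id = b.agent_id. A NULL in a compared column never satisfies the condition.
- a row (agent_id=1): matches 3 b row(s) → 3 output row(s).
- a row (agent_id=NULL): no match → kept, b columns NULL.
- a row (agent_id=1): matches 3 b row(s) → 3 output row(s).
- a row (agent_id=1): matches 3 b row(s) → 3 output row(s).
- a row (agent_id=9): matches 1 b row(s) → 1 output row(s).

256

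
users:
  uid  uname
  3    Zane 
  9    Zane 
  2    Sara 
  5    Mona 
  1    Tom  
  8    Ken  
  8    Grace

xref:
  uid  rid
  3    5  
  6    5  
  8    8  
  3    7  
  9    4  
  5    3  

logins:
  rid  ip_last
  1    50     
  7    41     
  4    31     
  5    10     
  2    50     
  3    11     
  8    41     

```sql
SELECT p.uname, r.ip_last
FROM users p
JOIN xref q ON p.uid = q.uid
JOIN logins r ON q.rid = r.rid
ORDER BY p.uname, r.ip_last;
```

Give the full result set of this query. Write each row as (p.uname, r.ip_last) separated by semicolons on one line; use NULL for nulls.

Evaluate left to right. First `users p INNER JOIN xref q` on uid: 6 row(s).
Then INNER JOIN `logins r` on rid: keep only rows whose q.rid appears in r.

(Grace, 41); (Ken, 41); (Mona, 11); (Zane, 10); (Zane, 31); (Zane, 41)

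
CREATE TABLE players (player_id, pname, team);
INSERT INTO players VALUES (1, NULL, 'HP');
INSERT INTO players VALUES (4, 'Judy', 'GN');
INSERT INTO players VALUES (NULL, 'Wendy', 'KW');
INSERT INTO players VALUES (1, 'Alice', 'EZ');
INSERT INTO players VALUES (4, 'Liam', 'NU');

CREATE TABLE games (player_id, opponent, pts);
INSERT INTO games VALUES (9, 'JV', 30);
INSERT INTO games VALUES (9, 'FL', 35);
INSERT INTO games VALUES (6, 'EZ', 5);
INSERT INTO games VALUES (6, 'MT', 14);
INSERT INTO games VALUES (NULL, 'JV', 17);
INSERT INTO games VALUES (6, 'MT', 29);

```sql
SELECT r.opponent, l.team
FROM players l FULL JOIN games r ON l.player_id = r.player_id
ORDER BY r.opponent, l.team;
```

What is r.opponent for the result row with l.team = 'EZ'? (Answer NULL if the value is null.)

FULL OUTER JOIN keeps every row from both sides; unmatched rows get NULL for the other side's columns.
Matching on l.player_id = r.player_id. A NULL in a compared column never satisfies the condition.
Matched pairs: 0; unmatched l rows kept: 5; unmatched r rows kept: 6.

NULL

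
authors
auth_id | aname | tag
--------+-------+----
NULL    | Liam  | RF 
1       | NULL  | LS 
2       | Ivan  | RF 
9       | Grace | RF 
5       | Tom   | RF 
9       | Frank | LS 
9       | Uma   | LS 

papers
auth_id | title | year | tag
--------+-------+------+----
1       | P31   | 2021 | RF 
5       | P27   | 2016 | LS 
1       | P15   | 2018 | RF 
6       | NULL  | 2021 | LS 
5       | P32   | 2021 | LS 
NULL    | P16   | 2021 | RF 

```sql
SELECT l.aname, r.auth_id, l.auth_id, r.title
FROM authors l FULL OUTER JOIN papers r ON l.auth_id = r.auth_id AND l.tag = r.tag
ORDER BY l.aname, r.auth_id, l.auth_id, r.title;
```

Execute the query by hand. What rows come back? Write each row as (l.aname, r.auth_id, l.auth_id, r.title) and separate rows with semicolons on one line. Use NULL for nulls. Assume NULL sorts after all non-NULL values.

(Frank, NULL, 9, NULL); (Grace, NULL, 9, NULL); (Ivan, NULL, 2, NULL); (Liam, NULL, NULL, NULL); (Tom, NULL, 5, NULL); (Uma, NULL, 9, NULL); (NULL, 1, NULL, P15); (NULL, 1, NULL, P31); (NULL, 5, NULL, P27); (NULL, 5, NULL, P32); (NULL, 6, NULL, NULL); (NULL, NULL, 1, NULL); (NULL, NULL, NULL, P16)

FULL OUTER JOIN keeps every row from both sides; unmatched rows get NULL for the other side's columns.
Matching on l.auth_id = r.auth_id AND l.tag = r.tag. A NULL in a compared column never satisfies the condition.
- l (auth_id=NULL, tag=RF) has no partner → padded with NULL.
- l (auth_id=1, tag=LS) has no partner → padded with NULL.
- l (auth_id=2, tag=RF) has no partner → padded with NULL.
- l (auth_id=9, tag=RF) has no partner → padded with NULL.
- l (auth_id=5, tag=RF) has no partner → padded with NULL.
- l (auth_id=9, tag=LS) has no partner → padded with NULL.
- l (auth_id=9, tag=LS) has no partner → padded with NULL.
- 6 r row(s) had no l match → kept, l columns NULL.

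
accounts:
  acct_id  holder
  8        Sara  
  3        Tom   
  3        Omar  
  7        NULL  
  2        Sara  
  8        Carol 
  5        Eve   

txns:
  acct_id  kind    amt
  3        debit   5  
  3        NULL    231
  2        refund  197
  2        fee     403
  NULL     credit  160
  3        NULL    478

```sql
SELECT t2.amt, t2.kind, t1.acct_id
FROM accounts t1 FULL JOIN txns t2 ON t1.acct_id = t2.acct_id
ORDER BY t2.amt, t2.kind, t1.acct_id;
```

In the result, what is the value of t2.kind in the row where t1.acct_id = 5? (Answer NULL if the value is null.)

FULL OUTER JOIN keeps every row from both sides; unmatched rows get NULL for the other side's columns.
Matching on t1.acct_id = t2.acct_id. A NULL in a compared column never satisfies the condition.
- t1 (acct_id=8) has no partner → padded with NULL.
- t1 (acct_id=3) pairs with 3 row(s) of t2.
- t1 (acct_id=3) pairs with 3 row(s) of t2.
- t1 (acct_id=7) has no partner → padded with NULL.
- t1 (acct_id=2) pairs with 2 row(s) of t2.
- t1 (acct_id=8) has no partner → padded with NULL.
- t1 (acct_id=5) has no partner → padded with NULL.
- 1 t2 row(s) had no t1 match → kept, t1 columns NULL.

NULL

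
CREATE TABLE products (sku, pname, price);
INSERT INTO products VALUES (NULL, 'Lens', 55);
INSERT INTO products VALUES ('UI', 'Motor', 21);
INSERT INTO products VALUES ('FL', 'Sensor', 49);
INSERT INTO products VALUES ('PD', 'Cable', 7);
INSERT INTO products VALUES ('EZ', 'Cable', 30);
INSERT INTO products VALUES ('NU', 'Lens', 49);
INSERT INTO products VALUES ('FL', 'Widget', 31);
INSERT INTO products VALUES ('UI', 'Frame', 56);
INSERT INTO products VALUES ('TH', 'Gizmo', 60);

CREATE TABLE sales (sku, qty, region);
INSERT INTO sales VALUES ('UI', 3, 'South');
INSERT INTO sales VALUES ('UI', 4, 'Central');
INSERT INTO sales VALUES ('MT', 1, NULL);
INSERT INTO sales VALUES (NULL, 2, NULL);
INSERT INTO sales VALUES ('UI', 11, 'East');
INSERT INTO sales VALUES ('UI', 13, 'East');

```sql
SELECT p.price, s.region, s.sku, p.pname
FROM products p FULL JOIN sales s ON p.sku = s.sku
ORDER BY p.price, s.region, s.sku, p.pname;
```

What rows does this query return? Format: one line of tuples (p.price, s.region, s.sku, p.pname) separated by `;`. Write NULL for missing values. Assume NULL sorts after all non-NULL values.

(7, NULL, NULL, Cable); (21, Central, UI, Motor); (21, East, UI, Motor); (21, East, UI, Motor); (21, South, UI, Motor); (30, NULL, NULL, Cable); (31, NULL, NULL, Widget); (49, NULL, NULL, Lens); (49, NULL, NULL, Sensor); (55, NULL, NULL, Lens); (56, Central, UI, Frame); (56, East, UI, Frame); (56, East, UI, Frame); (56, South, UI, Frame); (60, NULL, NULL, Gizmo); (NULL, NULL, MT, NULL); (NULL, NULL, NULL, NULL)

FULL OUTER JOIN keeps every row from both sides; unmatched rows get NULL for the other side's columns.
Matching on p.sku = s.sku. A NULL in a compared column never satisfies the condition.
Matched pairs: 8; unmatched p rows kept: 7; unmatched s rows kept: 2.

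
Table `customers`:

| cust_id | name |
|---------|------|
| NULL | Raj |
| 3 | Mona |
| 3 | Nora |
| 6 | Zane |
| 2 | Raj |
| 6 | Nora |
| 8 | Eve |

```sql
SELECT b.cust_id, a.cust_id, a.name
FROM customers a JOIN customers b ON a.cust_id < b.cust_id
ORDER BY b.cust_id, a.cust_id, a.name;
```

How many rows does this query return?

13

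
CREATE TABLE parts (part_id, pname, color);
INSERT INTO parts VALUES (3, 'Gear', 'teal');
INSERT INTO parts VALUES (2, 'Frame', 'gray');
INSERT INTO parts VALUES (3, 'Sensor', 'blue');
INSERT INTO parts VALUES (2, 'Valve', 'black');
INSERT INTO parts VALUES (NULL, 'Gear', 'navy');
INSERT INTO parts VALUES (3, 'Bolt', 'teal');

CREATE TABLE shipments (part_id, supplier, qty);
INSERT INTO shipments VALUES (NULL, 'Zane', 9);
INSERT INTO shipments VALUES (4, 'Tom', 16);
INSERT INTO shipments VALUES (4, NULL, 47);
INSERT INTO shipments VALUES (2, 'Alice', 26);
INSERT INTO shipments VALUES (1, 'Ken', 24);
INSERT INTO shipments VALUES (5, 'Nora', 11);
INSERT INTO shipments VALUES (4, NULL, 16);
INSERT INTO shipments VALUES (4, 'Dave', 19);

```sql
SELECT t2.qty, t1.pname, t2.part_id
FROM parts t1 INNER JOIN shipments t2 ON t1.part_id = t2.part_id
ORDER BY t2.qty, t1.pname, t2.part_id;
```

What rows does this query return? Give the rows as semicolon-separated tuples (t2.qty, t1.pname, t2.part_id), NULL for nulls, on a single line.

INNER JOIN keeps only pairs where the ON condition holds.
Matching on t1.part_id = t2.part_id. A NULL in a compared column never satisfies the condition.
- t1 (part_id=3) has no partner → excluded.
- t1 (part_id=2) pairs with 1 row(s) of t2.
- t1 (part_id=3) has no partner → excluded.
- t1 (part_id=2) pairs with 1 row(s) of t2.
- t1 (part_id=NULL) has no partner → excluded.
- t1 (part_id=3) has no partner → excluded.
After projecting and ordering:
t2.qty | t1.pname | t2.part_id
26 | Frame | 2
26 | Valve | 2

(26, Frame, 2); (26, Valve, 2)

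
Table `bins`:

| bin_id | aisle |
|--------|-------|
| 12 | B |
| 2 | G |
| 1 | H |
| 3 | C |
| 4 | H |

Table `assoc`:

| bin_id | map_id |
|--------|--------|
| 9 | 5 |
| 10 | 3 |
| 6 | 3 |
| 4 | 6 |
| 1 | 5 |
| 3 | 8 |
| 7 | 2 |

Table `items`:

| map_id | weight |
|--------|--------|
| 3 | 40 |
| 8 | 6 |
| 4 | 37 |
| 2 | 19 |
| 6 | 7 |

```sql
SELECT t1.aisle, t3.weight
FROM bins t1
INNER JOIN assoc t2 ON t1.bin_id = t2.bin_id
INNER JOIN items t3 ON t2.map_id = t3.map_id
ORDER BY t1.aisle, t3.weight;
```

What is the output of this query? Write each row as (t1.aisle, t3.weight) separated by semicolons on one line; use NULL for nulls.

Evaluate left to right. First `bins t1 INNER JOIN assoc t2` on bin_id: 3 row(s).
Then INNER JOIN `items t3` on map_id: keep only rows whose t2.map_id appears in t3.

(C, 6); (H, 7)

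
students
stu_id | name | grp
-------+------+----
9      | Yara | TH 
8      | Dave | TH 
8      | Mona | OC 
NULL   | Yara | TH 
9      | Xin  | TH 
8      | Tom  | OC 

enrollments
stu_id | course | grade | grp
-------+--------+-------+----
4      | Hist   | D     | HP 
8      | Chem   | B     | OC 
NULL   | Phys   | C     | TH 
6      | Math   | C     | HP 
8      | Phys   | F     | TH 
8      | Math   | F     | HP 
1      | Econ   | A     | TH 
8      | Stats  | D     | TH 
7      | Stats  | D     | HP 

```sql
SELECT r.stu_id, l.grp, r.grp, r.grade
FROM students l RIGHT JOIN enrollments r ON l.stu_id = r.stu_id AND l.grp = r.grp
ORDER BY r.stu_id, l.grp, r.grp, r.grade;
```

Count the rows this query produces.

10

RIGHT JOIN keeps every row from `enrollments`; unmatched rows get NULL for `students`'s columns.
Matching on l.stu_id = r.stu_id AND l.grp = r.grp. A NULL in a compared column never satisfies the condition.
- l row (stu_id=9, grp=TH): no match.
- l row (stu_id=8, grp=TH): matches 2 r row(s) → 2 output row(s).
- l row (stu_id=8, grp=OC): matches 1 r row(s) → 1 output row(s).
- l row (stu_id=NULL, grp=TH): no match.
- l row (stu_id=9, grp=TH): no match.
- l row (stu_id=8, grp=OC): matches 1 r row(s) → 1 output row(s).
- 6 r row(s) had no l match → kept, l columns NULL.
Total: 4 matched + 6 padded = 10 rows.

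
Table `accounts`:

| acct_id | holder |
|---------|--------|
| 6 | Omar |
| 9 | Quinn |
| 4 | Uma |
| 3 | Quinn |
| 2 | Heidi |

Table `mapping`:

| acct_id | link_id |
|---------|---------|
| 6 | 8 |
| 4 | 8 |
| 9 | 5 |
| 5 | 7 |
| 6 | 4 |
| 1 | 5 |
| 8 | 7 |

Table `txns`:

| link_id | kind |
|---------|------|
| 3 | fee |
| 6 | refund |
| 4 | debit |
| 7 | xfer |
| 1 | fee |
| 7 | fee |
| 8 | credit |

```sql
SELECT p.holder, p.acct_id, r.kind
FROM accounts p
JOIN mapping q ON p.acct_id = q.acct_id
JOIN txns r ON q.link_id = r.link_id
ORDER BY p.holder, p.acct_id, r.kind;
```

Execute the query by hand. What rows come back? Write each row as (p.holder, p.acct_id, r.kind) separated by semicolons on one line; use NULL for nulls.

(Omar, 6, credit); (Omar, 6, debit); (Uma, 4, credit)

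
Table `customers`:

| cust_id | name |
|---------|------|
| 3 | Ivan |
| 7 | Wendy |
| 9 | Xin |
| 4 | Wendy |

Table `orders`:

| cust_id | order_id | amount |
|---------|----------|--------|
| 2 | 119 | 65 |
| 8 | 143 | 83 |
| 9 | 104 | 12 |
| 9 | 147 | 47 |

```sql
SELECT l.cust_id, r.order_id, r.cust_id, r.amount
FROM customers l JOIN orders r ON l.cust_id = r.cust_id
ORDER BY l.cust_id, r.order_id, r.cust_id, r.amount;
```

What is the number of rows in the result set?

INNER JOIN keeps only pairs where the ON condition holds.
Matching on l.cust_id = r.cust_id.
- l (cust_id=3) has no partner → excluded.
- l (cust_id=7) has no partner → excluded.
- l (cust_id=9) pairs with 2 row(s) of r.
- l (cust_id=4) has no partner → excluded.
Total: 2 rows.

2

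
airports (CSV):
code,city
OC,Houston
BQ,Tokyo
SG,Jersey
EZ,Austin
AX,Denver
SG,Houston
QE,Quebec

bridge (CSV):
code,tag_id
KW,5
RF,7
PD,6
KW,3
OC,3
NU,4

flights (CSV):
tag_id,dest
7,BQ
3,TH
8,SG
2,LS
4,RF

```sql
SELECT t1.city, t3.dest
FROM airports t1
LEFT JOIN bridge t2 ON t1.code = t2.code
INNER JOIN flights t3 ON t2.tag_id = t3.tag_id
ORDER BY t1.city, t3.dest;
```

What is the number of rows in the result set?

1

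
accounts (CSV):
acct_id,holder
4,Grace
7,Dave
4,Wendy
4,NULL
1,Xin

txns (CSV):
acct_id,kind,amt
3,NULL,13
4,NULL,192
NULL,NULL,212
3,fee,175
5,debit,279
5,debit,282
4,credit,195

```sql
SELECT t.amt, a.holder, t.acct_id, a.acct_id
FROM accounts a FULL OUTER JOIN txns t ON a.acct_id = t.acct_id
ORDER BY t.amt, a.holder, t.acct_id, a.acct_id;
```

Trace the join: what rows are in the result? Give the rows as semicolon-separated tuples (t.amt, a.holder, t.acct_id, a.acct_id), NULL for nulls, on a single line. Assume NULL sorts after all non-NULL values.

(13, NULL, 3, NULL); (175, NULL, 3, NULL); (192, Grace, 4, 4); (192, Wendy, 4, 4); (192, NULL, 4, 4); (195, Grace, 4, 4); (195, Wendy, 4, 4); (195, NULL, 4, 4); (212, NULL, NULL, NULL); (279, NULL, 5, NULL); (282, NULL, 5, NULL); (NULL, Dave, NULL, 7); (NULL, Xin, NULL, 1)

FULL OUTER JOIN keeps every row from both sides; unmatched rows get NULL for the other side's columns.
Matching on a.acct_id = t.acct_id. A NULL in a compared column never satisfies the condition.
Matched pairs: 6; unmatched a rows kept: 2; unmatched t rows kept: 5.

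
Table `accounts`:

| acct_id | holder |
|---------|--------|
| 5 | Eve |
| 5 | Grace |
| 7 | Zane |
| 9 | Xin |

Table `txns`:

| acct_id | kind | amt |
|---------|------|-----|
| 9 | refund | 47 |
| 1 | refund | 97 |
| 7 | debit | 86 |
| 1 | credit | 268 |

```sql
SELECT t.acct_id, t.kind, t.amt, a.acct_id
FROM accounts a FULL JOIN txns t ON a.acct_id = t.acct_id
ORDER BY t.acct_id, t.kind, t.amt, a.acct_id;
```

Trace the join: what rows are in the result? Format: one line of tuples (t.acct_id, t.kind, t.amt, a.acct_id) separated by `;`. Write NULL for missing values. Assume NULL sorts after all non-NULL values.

(1, credit, 268, NULL); (1, refund, 97, NULL); (7, debit, 86, 7); (9, refund, 47, 9); (NULL, NULL, NULL, 5); (NULL, NULL, NULL, 5)

FULL OUTER JOIN keeps every row from both sides; unmatched rows get NULL for the other side's columns.
Matching on a.acct_id = t.acct_id.
- acct_id=5: no t row matches, row kept with t columns NULL.
- acct_id=5: no t row matches, row kept with t columns NULL.
- acct_id=7: 1 matching t row(s), so 1 row(s) emitted.
- acct_id=9: 1 matching t row(s), so 1 row(s) emitted.
- 2 row(s) from t found no a partner → padded with NULL.
After projecting and ordering:
t.acct_id | t.kind | t.amt | a.acct_id
1 | credit | 268 | NULL
1 | refund | 97 | NULL
7 | debit | 86 | 7
9 | refund | 47 | 9
NULL | NULL | NULL | 5
NULL | NULL | NULL | 5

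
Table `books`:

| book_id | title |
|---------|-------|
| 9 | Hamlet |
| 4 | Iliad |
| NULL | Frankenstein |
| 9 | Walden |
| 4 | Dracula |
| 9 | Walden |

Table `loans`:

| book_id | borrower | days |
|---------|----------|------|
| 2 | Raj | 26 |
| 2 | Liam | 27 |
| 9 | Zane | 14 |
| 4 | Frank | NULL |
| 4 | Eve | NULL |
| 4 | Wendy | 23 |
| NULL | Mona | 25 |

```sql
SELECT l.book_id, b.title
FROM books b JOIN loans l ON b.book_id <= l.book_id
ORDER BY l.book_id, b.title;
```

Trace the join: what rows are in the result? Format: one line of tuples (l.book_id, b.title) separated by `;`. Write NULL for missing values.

INNER JOIN keeps only pairs where the ON condition holds.
Matching on b.book_id <= l.book_id. A NULL in a compared column never satisfies the condition.
Matched pairs: 11.

(4, Dracula); (4, Dracula); (4, Dracula); (4, Iliad); (4, Iliad); (4, Iliad); (9, Dracula); (9, Hamlet); (9, Iliad); (9, Walden); (9, Walden)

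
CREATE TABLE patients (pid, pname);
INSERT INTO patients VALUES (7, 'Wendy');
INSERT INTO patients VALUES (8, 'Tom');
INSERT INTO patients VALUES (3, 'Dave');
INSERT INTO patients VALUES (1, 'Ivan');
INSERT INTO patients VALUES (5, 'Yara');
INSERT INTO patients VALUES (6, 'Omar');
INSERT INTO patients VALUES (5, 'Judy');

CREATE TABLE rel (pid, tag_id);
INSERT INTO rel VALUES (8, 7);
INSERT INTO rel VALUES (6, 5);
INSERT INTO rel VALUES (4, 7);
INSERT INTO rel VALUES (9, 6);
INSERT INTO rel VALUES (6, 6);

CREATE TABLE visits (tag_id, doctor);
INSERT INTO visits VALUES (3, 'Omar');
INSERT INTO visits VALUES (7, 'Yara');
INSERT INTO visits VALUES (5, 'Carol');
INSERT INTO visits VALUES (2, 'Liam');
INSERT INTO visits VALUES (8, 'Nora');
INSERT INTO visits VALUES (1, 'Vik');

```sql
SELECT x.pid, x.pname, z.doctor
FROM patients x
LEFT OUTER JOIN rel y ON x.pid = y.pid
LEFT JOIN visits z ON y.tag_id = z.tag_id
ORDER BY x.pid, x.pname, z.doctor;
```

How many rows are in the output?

8

Evaluate left to right. First `patients x LEFT JOIN rel y` on pid: 8 row(s).
Then LEFT JOIN `visits z` on tag_id: each of those 8 rows is kept; rows whose y.tag_id has no match in z get NULL for z's columns.
Result: 8 row(s).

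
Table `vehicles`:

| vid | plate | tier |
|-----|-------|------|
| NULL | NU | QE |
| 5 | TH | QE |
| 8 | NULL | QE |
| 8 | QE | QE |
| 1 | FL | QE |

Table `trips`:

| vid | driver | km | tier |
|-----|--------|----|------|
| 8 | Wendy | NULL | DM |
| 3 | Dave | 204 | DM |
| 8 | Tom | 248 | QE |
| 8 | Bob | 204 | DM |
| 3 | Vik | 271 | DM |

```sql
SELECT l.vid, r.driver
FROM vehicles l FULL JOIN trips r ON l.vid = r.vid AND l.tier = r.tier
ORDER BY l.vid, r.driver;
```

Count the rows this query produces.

FULL OUTER JOIN keeps every row from both sides; unmatched rows get NULL for the other side's columns.
Matching on l.vid = r.vid AND l.tier = r.tier. A NULL in a compared column never satisfies the condition.
Matched pairs: 2; unmatched l rows kept: 3; unmatched r rows kept: 4.
Total: 2 matched + 7 padded = 9 rows.

9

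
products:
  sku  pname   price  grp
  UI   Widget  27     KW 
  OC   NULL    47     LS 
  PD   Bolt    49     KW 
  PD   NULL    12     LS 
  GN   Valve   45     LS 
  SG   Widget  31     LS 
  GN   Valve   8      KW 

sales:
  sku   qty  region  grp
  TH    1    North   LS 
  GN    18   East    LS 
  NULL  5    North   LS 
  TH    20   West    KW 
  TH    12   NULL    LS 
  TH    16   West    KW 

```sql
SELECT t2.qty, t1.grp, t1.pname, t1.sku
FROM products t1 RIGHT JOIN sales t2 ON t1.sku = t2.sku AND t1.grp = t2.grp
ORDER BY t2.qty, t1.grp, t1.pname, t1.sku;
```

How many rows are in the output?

6

RIGHT JOIN keeps every row from `sales`; unmatched rows get NULL for `products`'s columns.
Matching on t1.sku = t2.sku AND t1.grp = t2.grp. A NULL in a compared column never satisfies the condition.
Matched pairs: 1; unmatched t2 rows kept: 5.
Total: 1 matched + 5 padded = 6 rows.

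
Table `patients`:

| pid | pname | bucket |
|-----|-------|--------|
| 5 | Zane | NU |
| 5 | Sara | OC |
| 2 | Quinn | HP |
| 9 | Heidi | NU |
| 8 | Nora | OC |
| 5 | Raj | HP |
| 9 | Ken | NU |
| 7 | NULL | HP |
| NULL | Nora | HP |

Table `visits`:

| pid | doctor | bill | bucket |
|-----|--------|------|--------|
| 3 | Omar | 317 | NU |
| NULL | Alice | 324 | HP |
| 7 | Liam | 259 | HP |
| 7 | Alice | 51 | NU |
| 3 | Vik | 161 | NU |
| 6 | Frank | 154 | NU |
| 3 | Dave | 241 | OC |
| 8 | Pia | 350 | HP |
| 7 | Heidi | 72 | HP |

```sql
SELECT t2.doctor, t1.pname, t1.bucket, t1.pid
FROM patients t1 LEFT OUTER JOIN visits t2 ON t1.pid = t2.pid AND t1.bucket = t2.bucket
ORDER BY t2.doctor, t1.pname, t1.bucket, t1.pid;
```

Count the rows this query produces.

LEFT JOIN keeps every row from `patients`; unmatched rows get NULL for `visits`'s columns.
Matching on t1.pid = t2.pid AND t1.bucket = t2.bucket. A NULL in a compared column never satisfies the condition.
- t1 (pid=5, bucket=NU) has no partner → padded with NULL.
- t1 (pid=5, bucket=OC) has no partner → padded with NULL.
- t1 (pid=2, bucket=HP) has no partner → padded with NULL.
- t1 (pid=9, bucket=NU) has no partner → padded with NULL.
- t1 (pid=8, bucket=OC) has no partner → padded with NULL.
- t1 (pid=5, bucket=HP) has no partner → padded with NULL.
- t1 (pid=9, bucket=NU) has no partner → padded with NULL.
- t1 (pid=7, bucket=HP) pairs with 2 row(s) of t2.
- t1 (pid=NULL, bucket=HP) has no partner → padded with NULL.
Total: 2 matched + 8 padded = 10 rows.

10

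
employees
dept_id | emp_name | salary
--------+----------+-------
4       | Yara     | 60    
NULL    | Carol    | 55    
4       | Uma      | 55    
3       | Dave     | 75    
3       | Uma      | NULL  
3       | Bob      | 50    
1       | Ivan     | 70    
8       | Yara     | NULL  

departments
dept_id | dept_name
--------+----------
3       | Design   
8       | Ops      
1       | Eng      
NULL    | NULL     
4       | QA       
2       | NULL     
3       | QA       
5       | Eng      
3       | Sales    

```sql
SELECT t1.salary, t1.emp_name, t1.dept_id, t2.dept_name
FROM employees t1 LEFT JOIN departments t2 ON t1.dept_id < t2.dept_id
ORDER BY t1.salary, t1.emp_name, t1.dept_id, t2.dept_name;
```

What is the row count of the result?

22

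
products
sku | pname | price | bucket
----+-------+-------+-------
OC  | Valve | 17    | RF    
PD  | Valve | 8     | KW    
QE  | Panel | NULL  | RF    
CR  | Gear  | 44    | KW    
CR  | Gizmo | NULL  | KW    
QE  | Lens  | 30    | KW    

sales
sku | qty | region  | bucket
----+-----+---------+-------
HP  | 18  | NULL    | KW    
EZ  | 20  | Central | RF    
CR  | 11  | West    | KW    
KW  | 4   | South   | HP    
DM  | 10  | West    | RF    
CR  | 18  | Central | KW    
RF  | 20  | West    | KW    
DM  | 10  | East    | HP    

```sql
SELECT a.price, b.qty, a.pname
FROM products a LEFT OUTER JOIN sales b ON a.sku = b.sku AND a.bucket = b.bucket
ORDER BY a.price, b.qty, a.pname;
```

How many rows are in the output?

LEFT JOIN keeps every row from `products`; unmatched rows get NULL for `sales`'s columns.
Matching on a.sku = b.sku AND a.bucket = b.bucket.
- a row (sku=OC, bucket=RF): no match → kept, b columns NULL.
- a row (sku=PD, bucket=KW): no match → kept, b columns NULL.
- a row (sku=QE, bucket=RF): no match → kept, b columns NULL.
- a row (sku=CR, bucket=KW): matches 2 b row(s) → 2 output row(s).
- a row (sku=CR, bucket=KW): matches 2 b row(s) → 2 output row(s).
- a row (sku=QE, bucket=KW): no match → kept, b columns NULL.
Total: 4 matched + 4 padded = 8 rows.

8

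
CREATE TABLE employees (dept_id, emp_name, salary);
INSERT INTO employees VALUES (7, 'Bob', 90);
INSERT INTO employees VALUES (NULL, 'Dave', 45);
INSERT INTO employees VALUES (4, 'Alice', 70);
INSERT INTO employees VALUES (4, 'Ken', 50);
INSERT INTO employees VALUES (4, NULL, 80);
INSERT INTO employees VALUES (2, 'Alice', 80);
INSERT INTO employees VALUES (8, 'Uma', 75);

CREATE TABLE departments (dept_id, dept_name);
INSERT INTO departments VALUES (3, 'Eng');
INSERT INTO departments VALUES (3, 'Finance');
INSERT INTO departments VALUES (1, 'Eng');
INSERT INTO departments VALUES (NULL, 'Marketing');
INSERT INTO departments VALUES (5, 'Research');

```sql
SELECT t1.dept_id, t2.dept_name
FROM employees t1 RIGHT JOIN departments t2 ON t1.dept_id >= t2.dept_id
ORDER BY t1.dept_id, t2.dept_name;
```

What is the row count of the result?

19

RIGHT JOIN keeps every row from `departments`; unmatched rows get NULL for `employees`'s columns.
Matching on t1.dept_id >= t2.dept_id. A NULL in a compared column never satisfies the condition.
- t1[0] dept_id=7 → 4 match(es) in t2 → 4 row(s).
- t1[1] dept_id=NULL → no match.
- t1[2] dept_id=4 → 3 match(es) in t2 → 3 row(s).
- t1[3] dept_id=4 → 3 match(es) in t2 → 3 row(s).
- t1[4] dept_id=4 → 3 match(es) in t2 → 3 row(s).
- t1[5] dept_id=2 → 1 match(es) in t2 → 1 row(s).
- t1[6] dept_id=8 → 4 match(es) in t2 → 4 row(s).
- plus 1 unmatched t2 row(s), each kept with NULL t1 columns.
Total: 18 matched + 1 padded = 19 rows.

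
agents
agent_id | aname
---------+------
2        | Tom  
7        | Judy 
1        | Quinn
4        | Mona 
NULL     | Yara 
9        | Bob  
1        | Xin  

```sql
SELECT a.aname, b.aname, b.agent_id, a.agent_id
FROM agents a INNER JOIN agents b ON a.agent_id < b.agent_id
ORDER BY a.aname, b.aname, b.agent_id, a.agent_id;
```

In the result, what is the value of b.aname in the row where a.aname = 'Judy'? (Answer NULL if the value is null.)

INNER JOIN keeps only pairs where the ON condition holds.
Matching on a.agent_id < b.agent_id. A NULL in a compared column never satisfies the condition.
Matched pairs: 14.

Bob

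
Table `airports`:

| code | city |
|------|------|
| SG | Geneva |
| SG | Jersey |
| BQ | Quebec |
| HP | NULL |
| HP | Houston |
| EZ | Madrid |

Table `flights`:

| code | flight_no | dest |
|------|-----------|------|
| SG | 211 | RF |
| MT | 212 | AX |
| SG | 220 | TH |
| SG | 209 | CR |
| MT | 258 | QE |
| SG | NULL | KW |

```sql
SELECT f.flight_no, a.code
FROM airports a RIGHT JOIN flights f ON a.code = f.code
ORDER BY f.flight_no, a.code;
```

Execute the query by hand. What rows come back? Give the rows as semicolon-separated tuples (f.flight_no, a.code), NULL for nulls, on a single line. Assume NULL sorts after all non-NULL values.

RIGHT JOIN keeps every row from `flights`; unmatched rows get NULL for `airports`'s columns.
Matching on a.code = f.code.
Matched pairs: 8; unmatched f rows kept: 2.

(209, SG); (209, SG); (211, SG); (211, SG); (212, NULL); (220, SG); (220, SG); (258, NULL); (NULL, SG); (NULL, SG)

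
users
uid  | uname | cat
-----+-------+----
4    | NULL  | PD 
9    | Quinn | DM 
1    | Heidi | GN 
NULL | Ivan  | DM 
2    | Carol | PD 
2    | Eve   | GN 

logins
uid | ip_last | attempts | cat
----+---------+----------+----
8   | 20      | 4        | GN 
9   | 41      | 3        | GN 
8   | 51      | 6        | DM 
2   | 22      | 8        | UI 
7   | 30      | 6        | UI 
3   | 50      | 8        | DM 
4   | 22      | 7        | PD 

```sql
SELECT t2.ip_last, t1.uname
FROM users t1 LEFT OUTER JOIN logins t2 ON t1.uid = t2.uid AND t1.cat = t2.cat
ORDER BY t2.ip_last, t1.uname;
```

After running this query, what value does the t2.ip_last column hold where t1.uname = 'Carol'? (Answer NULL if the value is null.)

LEFT JOIN keeps every row from `users`; unmatched rows get NULL for `logins`'s columns.
Matching on t1.uid = t2.uid AND t1.cat = t2.cat. A NULL in a compared column never satisfies the condition.
- uid=4, cat=PD: 1 matching t2 row(s), so 1 row(s) emitted.
- uid=9, cat=DM: no t2 row matches, row kept with t2 columns NULL.
- uid=1, cat=GN: no t2 row matches, row kept with t2 columns NULL.
- uid=NULL, cat=DM: no t2 row matches, row kept with t2 columns NULL.
- uid=2, cat=PD: no t2 row matches, row kept with t2 columns NULL.
- uid=2, cat=GN: no t2 row matches, row kept with t2 columns NULL.

NULL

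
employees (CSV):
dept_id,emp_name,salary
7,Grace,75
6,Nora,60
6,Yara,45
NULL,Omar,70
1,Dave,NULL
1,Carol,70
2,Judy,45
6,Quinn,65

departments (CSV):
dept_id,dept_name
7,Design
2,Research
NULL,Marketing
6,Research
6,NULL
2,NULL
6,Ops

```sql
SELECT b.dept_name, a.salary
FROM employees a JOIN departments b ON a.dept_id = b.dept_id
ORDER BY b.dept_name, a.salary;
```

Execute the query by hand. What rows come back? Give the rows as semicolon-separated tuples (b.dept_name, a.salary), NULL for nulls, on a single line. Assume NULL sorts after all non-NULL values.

(Design, 75); (Ops, 45); (Ops, 60); (Ops, 65); (Research, 45); (Research, 45); (Research, 60); (Research, 65); (NULL, 45); (NULL, 45); (NULL, 60); (NULL, 65)

INNER JOIN keeps only pairs where the ON condition holds.
Matching on a.dept_id = b.dept_id. A NULL in a compared column never satisfies the condition.
- a (dept_id=7) pairs with 1 row(s) of b.
- a (dept_id=6) pairs with 3 row(s) of b.
- a (dept_id=6) pairs with 3 row(s) of b.
- a (dept_id=NULL) has no partner → excluded.
- a (dept_id=1) has no partner → excluded.
- a (dept_id=1) has no partner → excluded.
- a (dept_id=2) pairs with 2 row(s) of b.
- a (dept_id=6) pairs with 3 row(s) of b.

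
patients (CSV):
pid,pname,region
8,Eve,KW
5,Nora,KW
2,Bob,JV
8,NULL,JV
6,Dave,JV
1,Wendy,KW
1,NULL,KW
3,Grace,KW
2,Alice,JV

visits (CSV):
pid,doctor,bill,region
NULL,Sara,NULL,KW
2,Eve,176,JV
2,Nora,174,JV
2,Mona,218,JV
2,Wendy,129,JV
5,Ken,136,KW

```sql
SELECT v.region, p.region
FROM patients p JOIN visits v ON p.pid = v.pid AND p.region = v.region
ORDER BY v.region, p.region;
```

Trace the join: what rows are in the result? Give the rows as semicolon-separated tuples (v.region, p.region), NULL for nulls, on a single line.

INNER JOIN keeps only pairs where the ON condition holds.
Matching on p.pid = v.pid AND p.region = v.region. A NULL in a compared column never satisfies the condition.
- p (pid=8, region=KW) has no partner → excluded.
- p (pid=5, region=KW) pairs with 1 row(s) of v.
- p (pid=2, region=JV) pairs with 4 row(s) of v.
- p (pid=8, region=JV) has no partner → excluded.
- p (pid=6, region=JV) has no partner → excluded.
- p (pid=1, region=KW) has no partner → excluded.
- p (pid=1, region=KW) has no partner → excluded.
- p (pid=3, region=KW) has no partner → excluded.
- p (pid=2, region=JV) pairs with 4 row(s) of v.
After projecting and ordering:
v.region | p.region
JV | JV
JV | JV
JV | JV
JV | JV
JV | JV
JV | JV
JV | JV
JV | JV
KW | KW

(JV, JV); (JV, JV); (JV, JV); (JV, JV); (JV, JV); (JV, JV); (JV, JV); (JV, JV); (KW, KW)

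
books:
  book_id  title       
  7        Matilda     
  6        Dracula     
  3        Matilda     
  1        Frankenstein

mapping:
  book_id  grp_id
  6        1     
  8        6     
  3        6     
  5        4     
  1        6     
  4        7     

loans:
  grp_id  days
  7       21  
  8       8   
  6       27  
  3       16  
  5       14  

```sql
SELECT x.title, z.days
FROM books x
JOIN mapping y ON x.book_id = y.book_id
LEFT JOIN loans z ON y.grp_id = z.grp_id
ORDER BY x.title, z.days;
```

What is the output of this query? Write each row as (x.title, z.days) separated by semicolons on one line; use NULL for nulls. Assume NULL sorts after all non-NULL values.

(Dracula, NULL); (Frankenstein, 27); (Matilda, 27)

Joins associate left-to-right: books INNER JOIN mapping on book_id gives 3 intermediate row(s).
Then LEFT JOIN `loans z` on grp_id: each of those 3 rows is kept; rows whose y.grp_id has no match in z get NULL for z's columns.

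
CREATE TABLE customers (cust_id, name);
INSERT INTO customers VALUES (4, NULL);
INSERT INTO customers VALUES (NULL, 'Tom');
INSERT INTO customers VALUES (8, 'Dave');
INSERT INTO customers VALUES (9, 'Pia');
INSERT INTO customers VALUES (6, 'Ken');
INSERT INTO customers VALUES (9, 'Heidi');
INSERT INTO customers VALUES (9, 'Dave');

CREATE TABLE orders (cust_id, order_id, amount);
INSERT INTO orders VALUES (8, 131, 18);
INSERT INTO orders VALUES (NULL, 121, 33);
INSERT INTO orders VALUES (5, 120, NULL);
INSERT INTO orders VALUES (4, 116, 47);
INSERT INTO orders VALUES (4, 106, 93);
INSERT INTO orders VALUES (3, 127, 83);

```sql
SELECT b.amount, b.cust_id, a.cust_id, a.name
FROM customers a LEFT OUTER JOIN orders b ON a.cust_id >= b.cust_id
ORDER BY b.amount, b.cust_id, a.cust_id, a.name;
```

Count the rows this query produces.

LEFT JOIN keeps every row from `customers`; unmatched rows get NULL for `orders`'s columns.
Matching on a.cust_id >= b.cust_id. A NULL in a compared column never satisfies the condition.
- a row (cust_id=4): matches 3 b row(s) → 3 output row(s).
- a row (cust_id=NULL): no match → kept, b columns NULL.
- a row (cust_id=8): matches 5 b row(s) → 5 output row(s).
- a row (cust_id=9): matches 5 b row(s) → 5 output row(s).
- a row (cust_id=6): matches 4 b row(s) → 4 output row(s).
- a row (cust_id=9): matches 5 b row(s) → 5 output row(s).
- a row (cust_id=9): matches 5 b row(s) → 5 output row(s).
Total: 27 matched + 1 padded = 28 rows.

28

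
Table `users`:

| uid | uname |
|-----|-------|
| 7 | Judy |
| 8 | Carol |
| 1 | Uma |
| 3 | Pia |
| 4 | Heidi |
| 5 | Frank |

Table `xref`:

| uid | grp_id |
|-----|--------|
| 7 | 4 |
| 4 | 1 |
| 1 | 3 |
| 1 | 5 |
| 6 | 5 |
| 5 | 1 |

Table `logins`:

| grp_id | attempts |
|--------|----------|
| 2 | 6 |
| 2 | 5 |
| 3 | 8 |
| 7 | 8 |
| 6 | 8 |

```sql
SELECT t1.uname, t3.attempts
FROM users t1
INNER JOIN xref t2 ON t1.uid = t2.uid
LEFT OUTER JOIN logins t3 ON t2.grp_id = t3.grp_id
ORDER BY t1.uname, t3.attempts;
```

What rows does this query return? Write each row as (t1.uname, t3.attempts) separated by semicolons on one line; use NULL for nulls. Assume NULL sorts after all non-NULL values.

Joins associate left-to-right: users INNER JOIN xref on uid gives 5 intermediate row(s).
Then LEFT JOIN `logins t3` on grp_id: each of those 5 rows is kept; rows whose t2.grp_id has no match in t3 get NULL for t3's columns.

(Frank, NULL); (Heidi, NULL); (Judy, NULL); (Uma, 8); (Uma, NULL)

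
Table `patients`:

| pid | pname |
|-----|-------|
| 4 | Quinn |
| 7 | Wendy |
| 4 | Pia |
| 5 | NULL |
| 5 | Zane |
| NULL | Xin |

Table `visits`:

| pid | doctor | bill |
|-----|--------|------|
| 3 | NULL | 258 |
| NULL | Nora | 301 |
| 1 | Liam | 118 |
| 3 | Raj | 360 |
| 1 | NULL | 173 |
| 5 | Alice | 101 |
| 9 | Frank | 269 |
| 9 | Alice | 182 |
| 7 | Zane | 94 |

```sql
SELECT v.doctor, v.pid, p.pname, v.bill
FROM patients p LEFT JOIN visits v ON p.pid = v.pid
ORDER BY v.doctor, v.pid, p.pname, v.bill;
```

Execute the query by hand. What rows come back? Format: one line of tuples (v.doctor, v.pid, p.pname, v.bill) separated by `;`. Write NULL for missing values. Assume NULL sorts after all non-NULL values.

(Alice, 5, Zane, 101); (Alice, 5, NULL, 101); (Zane, 7, Wendy, 94); (NULL, NULL, Pia, NULL); (NULL, NULL, Quinn, NULL); (NULL, NULL, Xin, NULL)

LEFT JOIN keeps every row from `patients`; unmatched rows get NULL for `visits`'s columns.
Matching on p.pid = v.pid. A NULL in a compared column never satisfies the condition.
- p (pid=4) has no partner → padded with NULL.
- p (pid=7) pairs with 1 row(s) of v.
- p (pid=4) has no partner → padded with NULL.
- p (pid=5) pairs with 1 row(s) of v.
- p (pid=5) pairs with 1 row(s) of v.
- p (pid=NULL) has no partner → padded with NULL.
After projecting and ordering:
v.doctor | v.pid | p.pname | v.bill
Alice | 5 | Zane | 101
Alice | 5 | NULL | 101
Zane | 7 | Wendy | 94
NULL | NULL | Pia | NULL
NULL | NULL | Quinn | NULL
NULL | NULL | Xin | NULL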